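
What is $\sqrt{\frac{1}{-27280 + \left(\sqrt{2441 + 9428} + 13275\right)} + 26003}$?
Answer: $\frac{\sqrt{364172014 - 26003 \sqrt{11869}}}{\sqrt{14005 - \sqrt{11869}}} \approx 161.25$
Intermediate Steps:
$\sqrt{\frac{1}{-27280 + \left(\sqrt{2441 + 9428} + 13275\right)} + 26003} = \sqrt{\frac{1}{-27280 + \left(\sqrt{11869} + 13275\right)} + 26003} = \sqrt{\frac{1}{-27280 + \left(13275 + \sqrt{11869}\right)} + 26003} = \sqrt{\frac{1}{-14005 + \sqrt{11869}} + 26003} = \sqrt{26003 + \frac{1}{-14005 + \sqrt{11869}}}$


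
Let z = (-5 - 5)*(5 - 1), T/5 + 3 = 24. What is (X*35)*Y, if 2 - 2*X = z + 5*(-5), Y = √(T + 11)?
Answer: 2345*√29 ≈ 12628.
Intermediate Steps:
T = 105 (T = -15 + 5*24 = -15 + 120 = 105)
z = -40 (z = -10*4 = -40)
Y = 2*√29 (Y = √(105 + 11) = √116 = 2*√29 ≈ 10.770)
X = 67/2 (X = 1 - (-40 + 5*(-5))/2 = 1 - (-40 - 25)/2 = 1 - ½*(-65) = 1 + 65/2 = 67/2 ≈ 33.500)
(X*35)*Y = ((67/2)*35)*(2*√29) = 2345*(2*√29)/2 = 2345*√29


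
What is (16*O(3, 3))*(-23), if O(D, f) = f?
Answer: -1104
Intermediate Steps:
(16*O(3, 3))*(-23) = (16*3)*(-23) = 48*(-23) = -1104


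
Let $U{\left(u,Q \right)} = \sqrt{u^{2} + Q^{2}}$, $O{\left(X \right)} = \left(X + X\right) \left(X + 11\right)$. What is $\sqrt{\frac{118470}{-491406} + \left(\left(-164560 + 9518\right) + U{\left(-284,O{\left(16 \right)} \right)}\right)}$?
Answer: $\frac{\sqrt{-1039988282789887 + 26831095204 \sqrt{51697}}}{81901} \approx 392.6 i$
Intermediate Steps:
$O{\left(X \right)} = 2 X \left(11 + X\right)$
$U{\left(u,Q \right)} = \sqrt{Q^{2} + u^{2}}$
$\sqrt{\frac{118470}{-491406} + \left(\left(-164560 + 9518\right) + U{\left(-284,O{\left(16 \right)} \right)}\right)} = \sqrt{\frac{118470}{-491406} + \left(\left(-164560 + 9518\right) + \sqrt{\left(2 \cdot 16 \left(11 + 16\right)\right)^{2} + \left(-284\right)^{2}}\right)} = \sqrt{118470 \left(- \frac{1}{491406}\right) - \left(155042 - \sqrt{\left(2 \cdot 16 \cdot 27\right)^{2} + 80656}\right)} = \sqrt{- \frac{19745}{81901} - \left(155042 - \sqrt{864^{2} + 80656}\right)} = \sqrt{- \frac{19745}{81901} - \left(155042 - \sqrt{746496 + 80656}\right)} = \sqrt{- \frac{19745}{81901} - \left(155042 - \sqrt{827152}\right)} = \sqrt{- \frac{19745}{81901} - \left(155042 - 4 \sqrt{51697}\right)} = \sqrt{- \frac{12698114587}{81901} + 4 \sqrt{51697}}$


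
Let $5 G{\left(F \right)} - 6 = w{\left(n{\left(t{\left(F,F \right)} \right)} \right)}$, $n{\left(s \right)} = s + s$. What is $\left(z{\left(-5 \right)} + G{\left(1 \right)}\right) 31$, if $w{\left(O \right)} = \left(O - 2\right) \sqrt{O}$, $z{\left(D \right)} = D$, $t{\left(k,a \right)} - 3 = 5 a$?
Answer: $\frac{1147}{5} \approx 229.4$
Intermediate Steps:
$t{\left(k,a \right)} = 3 + 5 a$
$n{\left(s \right)} = 2 s$
$w{\left(O \right)} = \sqrt{O} \left(-2 + O\right)$ ($w{\left(O \right)} = \left(-2 + O\right) \sqrt{O} = \sqrt{O} \left(-2 + O\right)$)
$G{\left(F \right)} = \frac{6}{5} + \frac{\sqrt{6 + 10 F} \left(4 + 10 F\right)}{5}$ ($G{\left(F \right)} = \frac{6}{5} + \frac{\sqrt{2 \left(3 + 5 F\right)} \left(-2 + 2 \left(3 + 5 F\right)\right)}{5} = \frac{6}{5} + \frac{\sqrt{6 + 10 F} \left(-2 + \left(6 + 10 F\right)\right)}{5} = \frac{6}{5} + \frac{\sqrt{6 + 10 F} \left(4 + 10 F\right)}{5}$)
$\left(z{\left(-5 \right)} + G{\left(1 \right)}\right) 31 = \left(-5 + \left(\frac{6}{5} + \frac{2 \sqrt{6 + 10 \cdot 1} \left(2 + 5 \cdot 1\right)}{5}\right)\right) 31 = \left(-5 + \left(\frac{6}{5} + \frac{2 \sqrt{6 + 10} \left(2 + 5\right)}{5}\right)\right) 31 = \left(-5 + \left(\frac{6}{5} + \frac{2}{5} \sqrt{16} \cdot 7\right)\right) 31 = \left(-5 + \left(\frac{6}{5} + \frac{2}{5} \cdot 4 \cdot 7\right)\right) 31 = \left(-5 + \left(\frac{6}{5} + \frac{56}{5}\right)\right) 31 = \left(-5 + \frac{62}{5}\right) 31 = \frac{37}{5} \cdot 31 = \frac{1147}{5}$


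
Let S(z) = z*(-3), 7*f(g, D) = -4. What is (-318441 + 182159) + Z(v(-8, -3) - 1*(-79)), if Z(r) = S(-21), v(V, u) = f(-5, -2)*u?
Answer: -136219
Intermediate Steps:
f(g, D) = -4/7 (f(g, D) = (1/7)*(-4) = -4/7)
S(z) = -3*z
v(V, u) = -4*u/7
Z(r) = 63 (Z(r) = -3*(-21) = 63)
(-318441 + 182159) + Z(v(-8, -3) - 1*(-79)) = (-318441 + 182159) + 63 = -136282 + 63 = -136219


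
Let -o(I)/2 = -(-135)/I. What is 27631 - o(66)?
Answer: 303986/11 ≈ 27635.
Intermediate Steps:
o(I) = -270/I (o(I) = -(-18)*(-15/I) = -270/I)
27631 - o(66) = 27631 - (-270)/66 = 27631 - 1*(-45/11) = 27631 + 45/11 = 303986/11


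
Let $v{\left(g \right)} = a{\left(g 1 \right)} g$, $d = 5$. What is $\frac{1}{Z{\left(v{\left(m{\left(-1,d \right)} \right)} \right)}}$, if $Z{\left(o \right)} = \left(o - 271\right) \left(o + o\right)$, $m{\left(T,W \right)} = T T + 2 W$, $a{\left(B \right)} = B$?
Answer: $- \frac{1}{36300} \approx -2.7548 \cdot 10^{-5}$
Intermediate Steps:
$m{\left(T,W \right)} = T^{2} + 2 W$
$v{\left(g \right)} = g^{2}$ ($v{\left(g \right)} = g 1 g = g g = g^{2}$)
$Z{\left(o \right)} = 2 o \left(-271 + o\right)$ ($Z{\left(o \right)} = \left(-271 + o\right) 2 o = 2 o \left(-271 + o\right)$)
$\frac{1}{Z{\left(v{\left(m{\left(-1,d \right)} \right)} \right)}} = \frac{1}{2 \left(\left(-1\right)^{2} + 2 \cdot 5\right)^{2} \left(-271 + \left(\left(-1\right)^{2} + 2 \cdot 5\right)^{2}\right)} = \frac{1}{2 \left(1 + 10\right)^{2} \left(-271 + \left(1 + 10\right)^{2}\right)} = \frac{1}{2 \cdot 11^{2} \left(-271 + 11^{2}\right)} = \frac{1}{2 \cdot 121 \left(-271 + 121\right)} = \frac{1}{2 \cdot 121 \left(-150\right)} = \frac{1}{-36300} = - \frac{1}{36300}$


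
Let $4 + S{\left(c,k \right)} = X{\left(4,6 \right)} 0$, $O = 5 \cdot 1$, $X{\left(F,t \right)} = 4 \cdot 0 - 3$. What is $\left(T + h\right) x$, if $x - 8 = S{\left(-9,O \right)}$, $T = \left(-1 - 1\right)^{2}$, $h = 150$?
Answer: $616$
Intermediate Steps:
$X{\left(F,t \right)} = -3$ ($X{\left(F,t \right)} = 0 - 3 = -3$)
$O = 5$
$S{\left(c,k \right)} = -4$ ($S{\left(c,k \right)} = -4 - 0 = -4 + 0 = -4$)
$T = 4$ ($T = \left(-2\right)^{2} = 4$)
$x = 4$ ($x = 8 - 4 = 4$)
$\left(T + h\right) x = \left(4 + 150\right) 4 = 154 \cdot 4 = 616$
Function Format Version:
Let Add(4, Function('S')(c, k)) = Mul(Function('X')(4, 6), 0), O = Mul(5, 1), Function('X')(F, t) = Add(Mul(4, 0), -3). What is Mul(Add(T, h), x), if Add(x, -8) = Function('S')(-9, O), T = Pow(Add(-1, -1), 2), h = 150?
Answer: 616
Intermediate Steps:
Function('X')(F, t) = -3 (Function('X')(F, t) = Add(0, -3) = -3)
O = 5
Function('S')(c, k) = -4 (Function('S')(c, k) = Add(-4, Mul(-3, 0)) = Add(-4, 0) = -4)
T = 4 (T = Pow(-2, 2) = 4)
x = 4 (x = Add(8, -4) = 4)
Mul(Add(T, h), x) = Mul(Add(4, 150), 4) = Mul(154, 4) = 616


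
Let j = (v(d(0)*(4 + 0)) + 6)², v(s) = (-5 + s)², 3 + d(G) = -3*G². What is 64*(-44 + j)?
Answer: 5566784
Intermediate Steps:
d(G) = -3 - 3*G²
j = 87025 (j = ((-5 + (-3 - 3*0²)*(4 + 0))² + 6)² = ((-5 + (-3 - 3*0)*4)² + 6)² = ((-5 + (-3 + 0)*4)² + 6)² = ((-5 - 3*4)² + 6)² = ((-5 - 12)² + 6)² = ((-17)² + 6)² = (289 + 6)² = 295² = 87025)
64*(-44 + j) = 64*(-44 + 87025) = 64*86981 = 5566784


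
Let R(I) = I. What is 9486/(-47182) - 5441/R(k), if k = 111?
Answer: -4157584/84471 ≈ -49.219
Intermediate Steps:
9486/(-47182) - 5441/R(k) = 9486/(-47182) - 5441/111 = 9486*(-1/47182) - 5441*1/111 = -153/761 - 5441/111 = -4157584/84471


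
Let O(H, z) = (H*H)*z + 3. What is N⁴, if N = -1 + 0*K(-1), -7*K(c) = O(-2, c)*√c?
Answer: 1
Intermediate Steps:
O(H, z) = 3 + z*H² (O(H, z) = H²*z + 3 = z*H² + 3 = 3 + z*H²)
K(c) = -√c*(3 + 4*c)/7 (K(c) = -(3 + c*(-2)²)*√c/7 = -(3 + c*4)*√c/7 = -(3 + 4*c)*√c/7 = -√c*(3 + 4*c)/7)
N = -1 (N = -1 + 0*(√(-1)*(-3 - 4*(-1))/7) = -1 + 0*(I*(-3 + 4)/7) = -1 + 0*((⅐)*I*1) = -1 + 0*(I/7) = -1 + 0 = -1)
N⁴ = (-1)⁴ = 1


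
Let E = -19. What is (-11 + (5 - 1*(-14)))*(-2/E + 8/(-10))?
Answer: -528/95 ≈ -5.5579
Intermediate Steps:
(-11 + (5 - 1*(-14)))*(-2/E + 8/(-10)) = (-11 + (5 - 1*(-14)))*(-2/(-19) + 8/(-10)) = (-11 + (5 + 14))*(-2*(-1/19) + 8*(-⅒)) = (-11 + 19)*(2/19 - ⅘) = 8*(-66/95) = -528/95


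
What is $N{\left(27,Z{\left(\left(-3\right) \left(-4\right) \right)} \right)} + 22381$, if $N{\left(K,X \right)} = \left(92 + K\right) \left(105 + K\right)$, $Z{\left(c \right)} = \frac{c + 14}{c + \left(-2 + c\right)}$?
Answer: $38089$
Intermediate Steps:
$Z{\left(c \right)} = \frac{14 + c}{-2 + 2 c}$
$N{\left(27,Z{\left(\left(-3\right) \left(-4\right) \right)} \right)} + 22381 = \left(9660 + 27^{2} + 197 \cdot 27\right) + 22381 = \left(9660 + 729 + 5319\right) + 22381 = 15708 + 22381 = 38089$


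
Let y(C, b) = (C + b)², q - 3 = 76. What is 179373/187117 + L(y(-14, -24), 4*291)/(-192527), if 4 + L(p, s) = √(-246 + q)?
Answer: 34534894039/36025074659 - I*√167/192527 ≈ 0.95864 - 6.7122e-5*I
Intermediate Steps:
q = 79 (q = 3 + 76 = 79)
L(p, s) = -4 + I*√167 (L(p, s) = -4 + √(-246 + 79) = -4 + √(-167) = -4 + I*√167)
179373/187117 + L(y(-14, -24), 4*291)/(-192527) = 179373/187117 + (-4 + I*√167)/(-192527) = 179373*(1/187117) + (-4 + I*√167)*(-1/192527) = 179373/187117 + (4/192527 - I*√167/192527) = 34534894039/36025074659 - I*√167/192527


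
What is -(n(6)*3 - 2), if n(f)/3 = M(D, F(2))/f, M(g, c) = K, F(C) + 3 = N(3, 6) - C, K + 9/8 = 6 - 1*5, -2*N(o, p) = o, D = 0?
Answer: 35/16 ≈ 2.1875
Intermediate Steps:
N(o, p) = -o/2
K = -⅛ (K = -9/8 + (6 - 1*5) = -9/8 + (6 - 5) = -9/8 + 1 = -⅛ ≈ -0.12500)
F(C) = -9/2 - C (F(C) = -3 + (-½*3 - C) = -3 + (-3/2 - C) = -9/2 - C)
M(g, c) = -⅛
n(f) = -3/(8*f) (n(f) = 3*(-1/(8*f)) = -3/(8*f))
-(n(6)*3 - 2) = -(-3/8/6*3 - 2) = -(-3/8*⅙*3 - 2) = -(-1/16*3 - 2) = -(-3/16 - 2) = -1*(-35/16) = 35/16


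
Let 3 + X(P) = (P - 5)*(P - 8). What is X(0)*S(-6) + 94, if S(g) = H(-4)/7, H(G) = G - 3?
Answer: 57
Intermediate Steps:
H(G) = -3 + G
X(P) = -3 + (-8 + P)*(-5 + P) (X(P) = -3 + (P - 5)*(P - 8) = -3 + (-5 + P)*(-8 + P) = -3 + (-8 + P)*(-5 + P))
S(g) = -1 (S(g) = (-3 - 4)/7 = -7*1/7 = -1)
X(0)*S(-6) + 94 = (37 + 0**2 - 13*0)*(-1) + 94 = (37 + 0 + 0)*(-1) + 94 = 37*(-1) + 94 = -37 + 94 = 57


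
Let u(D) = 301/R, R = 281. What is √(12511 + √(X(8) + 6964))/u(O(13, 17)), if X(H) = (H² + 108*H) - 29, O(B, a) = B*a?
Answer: 281*√(12511 + √7863)/301 ≈ 104.79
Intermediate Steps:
X(H) = -29 + H² + 108*H
u(D) = 301/281
√(12511 + √(X(8) + 6964))/u(O(13, 17)) = √(12511 + √((-29 + 8² + 108*8) + 6964))/(301/281) = √(12511 + √((-29 + 64 + 864) + 6964))*(281/301) = √(12511 + √(899 + 6964))*(281/301) = √(12511 + √7863)*(281/301) = 281*√(12511 + √7863)/301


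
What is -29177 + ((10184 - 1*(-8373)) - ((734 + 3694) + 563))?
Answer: -15611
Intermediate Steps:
-29177 + ((10184 - 1*(-8373)) - ((734 + 3694) + 563)) = -29177 + ((10184 + 8373) - (4428 + 563)) = -29177 + (18557 - 1*4991) = -29177 + (18557 - 4991) = -29177 + 13566 = -15611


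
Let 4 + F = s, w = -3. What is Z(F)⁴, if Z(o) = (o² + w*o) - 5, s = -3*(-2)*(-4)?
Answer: 554680863361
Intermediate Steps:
s = -24 (s = 6*(-4) = -24)
F = -28 (F = -4 - 24 = -28)
Z(o) = -5 + o² - 3*o (Z(o) = (o² - 3*o) - 5 = -5 + o² - 3*o)
Z(F)⁴ = (-5 + (-28)² - 3*(-28))⁴ = (-5 + 784 + 84)⁴ = 863⁴ = 554680863361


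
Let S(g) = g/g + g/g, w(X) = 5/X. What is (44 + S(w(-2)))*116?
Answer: 5336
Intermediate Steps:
S(g) = 2 (S(g) = 1 + 1 = 2)
(44 + S(w(-2)))*116 = (44 + 2)*116 = 46*116 = 5336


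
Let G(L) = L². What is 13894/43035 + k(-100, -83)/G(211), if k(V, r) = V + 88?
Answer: 618058354/1915961235 ≈ 0.32258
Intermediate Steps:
k(V, r) = 88 + V
13894/43035 + k(-100, -83)/G(211) = 13894/43035 + (88 - 100)/(211²) = 13894*(1/43035) - 12/44521 = 13894/43035 - 12*1/44521 = 13894/43035 - 12/44521 = 618058354/1915961235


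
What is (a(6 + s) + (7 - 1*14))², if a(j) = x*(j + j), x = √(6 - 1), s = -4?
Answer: 129 - 56*√5 ≈ 3.7802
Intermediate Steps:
x = √5 ≈ 2.2361
a(j) = 2*j*√5 (a(j) = √5*(j + j) = √5*(2*j) = 2*j*√5)
(a(6 + s) + (7 - 1*14))² = (2*(6 - 4)*√5 + (7 - 1*14))² = (2*2*√5 + (7 - 14))² = (4*√5 - 7)² = (-7 + 4*√5)²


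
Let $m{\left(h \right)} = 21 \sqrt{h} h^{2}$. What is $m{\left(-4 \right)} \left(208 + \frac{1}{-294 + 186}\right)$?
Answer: $\frac{1257928 i}{9} \approx 1.3977 \cdot 10^{5} i$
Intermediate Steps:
$m{\left(h \right)} = 21 h^{\frac{5}{2}}$
$m{\left(-4 \right)} \left(208 + \frac{1}{-294 + 186}\right) = 21 \left(-4\right)^{\frac{5}{2}} \left(208 + \frac{1}{-294 + 186}\right) = 21 \cdot 32 i \left(208 + \frac{1}{-108}\right) = 672 i \left(208 - \frac{1}{108}\right) = 672 i \frac{22463}{108} = \frac{1257928 i}{9}$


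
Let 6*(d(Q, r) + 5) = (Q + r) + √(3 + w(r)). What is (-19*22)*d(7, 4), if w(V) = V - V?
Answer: 3971/3 - 209*√3/3 ≈ 1203.0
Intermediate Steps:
w(V) = 0
d(Q, r) = -5 + Q/6 + r/6 + √3/6 (d(Q, r) = -5 + ((Q + r) + √(3 + 0))/6 = -5 + ((Q + r) + √3)/6 = -5 + (Q + r + √3)/6 = -5 + (Q/6 + r/6 + √3/6) = -5 + Q/6 + r/6 + √3/6)
(-19*22)*d(7, 4) = (-19*22)*(-5 + (⅙)*7 + (⅙)*4 + √3/6) = -418*(-5 + 7/6 + ⅔ + √3/6) = -418*(-19/6 + √3/6) = 3971/3 - 209*√3/3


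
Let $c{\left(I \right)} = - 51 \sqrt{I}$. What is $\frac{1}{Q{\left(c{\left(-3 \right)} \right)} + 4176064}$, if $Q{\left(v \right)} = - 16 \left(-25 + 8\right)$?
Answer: $\frac{1}{4176336} \approx 2.3944 \cdot 10^{-7}$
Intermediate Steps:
$Q{\left(v \right)} = 272$ ($Q{\left(v \right)} = \left(-16\right) \left(-17\right) = 272$)
$\frac{1}{Q{\left(c{\left(-3 \right)} \right)} + 4176064} = \frac{1}{272 + 4176064} = \frac{1}{4176336}$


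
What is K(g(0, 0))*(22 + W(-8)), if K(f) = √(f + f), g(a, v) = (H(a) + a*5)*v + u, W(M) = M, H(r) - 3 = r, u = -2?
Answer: 28*I ≈ 28.0*I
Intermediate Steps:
H(r) = 3 + r
g(a, v) = -2 + v*(3 + 6*a) (g(a, v) = ((3 + a) + a*5)*v - 2 = ((3 + a) + 5*a)*v - 2 = (3 + 6*a)*v - 2 = v*(3 + 6*a) - 2 = -2 + v*(3 + 6*a))
K(f) = √2*√f (K(f) = √(2*f) = √2*√f)
K(g(0, 0))*(22 + W(-8)) = (√2*√(-2 + 3*0 + 6*0*0))*(22 - 8) = (√2*√(-2 + 0 + 0))*14 = (√2*√(-2))*14 = (√2*(I*√2))*14 = (2*I)*14 = 28*I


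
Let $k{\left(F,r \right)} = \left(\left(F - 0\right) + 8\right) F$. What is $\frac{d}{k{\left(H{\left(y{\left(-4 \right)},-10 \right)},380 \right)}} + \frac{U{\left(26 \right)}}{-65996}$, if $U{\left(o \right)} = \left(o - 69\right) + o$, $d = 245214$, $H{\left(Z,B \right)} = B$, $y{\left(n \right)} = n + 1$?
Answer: $\frac{4045785871}{329980} \approx 12261.0$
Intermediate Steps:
$y{\left(n \right)} = 1 + n$
$k{\left(F,r \right)} = F \left(8 + F\right)$ ($k{\left(F,r \right)} = \left(\left(F + 0\right) + 8\right) F = \left(F + 8\right) F = \left(8 + F\right) F = F \left(8 + F\right)$)
$U{\left(o \right)} = -69 + 2 o$ ($U{\left(o \right)} = \left(-69 + o\right) + o = -69 + 2 o$)
$\frac{d}{k{\left(H{\left(y{\left(-4 \right)},-10 \right)},380 \right)}} + \frac{U{\left(26 \right)}}{-65996} = \frac{245214}{\left(-10\right) \left(8 - 10\right)} + \frac{-69 + 2 \cdot 26}{-65996} = \frac{245214}{\left(-10\right) \left(-2\right)} + \left(-69 + 52\right) \left(- \frac{1}{65996}\right) = \frac{245214}{20} - - \frac{17}{65996} = 245214 \cdot \frac{1}{20} + \frac{17}{65996} = \frac{122607}{10} + \frac{17}{65996} = \frac{4045785871}{329980}$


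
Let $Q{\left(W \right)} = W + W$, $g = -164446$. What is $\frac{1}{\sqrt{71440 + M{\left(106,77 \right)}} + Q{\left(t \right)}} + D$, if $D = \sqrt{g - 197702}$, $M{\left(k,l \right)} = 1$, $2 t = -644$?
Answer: $- \frac{644}{343295} - \frac{\sqrt{71441}}{343295} + 2 i \sqrt{90537} \approx -0.0026545 + 601.79 i$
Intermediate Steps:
$t = -322$ ($t = \frac{1}{2} \left(-644\right) = -322$)
$Q{\left(W \right)} = 2 W$
$D = 2 i \sqrt{90537}$ ($D = \sqrt{-164446 - 197702} = \sqrt{-362148} = 2 i \sqrt{90537} \approx 601.79 i$)
$\frac{1}{\sqrt{71440 + M{\left(106,77 \right)}} + Q{\left(t \right)}} + D = \frac{1}{\sqrt{71440 + 1} + 2 \left(-322\right)} + 2 i \sqrt{90537} = \frac{1}{\sqrt{71441} - 644} + 2 i \sqrt{90537} = \frac{1}{-644 + \sqrt{71441}} + 2 i \sqrt{90537}$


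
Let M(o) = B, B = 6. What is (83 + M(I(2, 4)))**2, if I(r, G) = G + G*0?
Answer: 7921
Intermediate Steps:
I(r, G) = G (I(r, G) = G + 0 = G)
M(o) = 6
(83 + M(I(2, 4)))**2 = (83 + 6)**2 = 89**2 = 7921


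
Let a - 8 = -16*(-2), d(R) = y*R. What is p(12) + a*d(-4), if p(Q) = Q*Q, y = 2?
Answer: -176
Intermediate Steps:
p(Q) = Q²
d(R) = 2*R
a = 40 (a = 8 - 16*(-2) = 8 + 32 = 40)
p(12) + a*d(-4) = 12² + 40*(2*(-4)) = 144 + 40*(-8) = 144 - 320 = -176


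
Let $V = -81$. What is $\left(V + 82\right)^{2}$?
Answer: $1$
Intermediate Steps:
$\left(V + 82\right)^{2} = \left(-81 + 82\right)^{2} = 1^{2} = 1$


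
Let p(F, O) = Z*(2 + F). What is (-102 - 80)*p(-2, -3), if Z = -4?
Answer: 0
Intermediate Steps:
p(F, O) = -8 - 4*F (p(F, O) = -4*(2 + F) = -8 - 4*F)
(-102 - 80)*p(-2, -3) = (-102 - 80)*(-8 - 4*(-2)) = -182*(-8 + 8) = -182*0 = 0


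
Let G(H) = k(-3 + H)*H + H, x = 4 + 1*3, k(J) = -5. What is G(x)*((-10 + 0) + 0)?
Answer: 280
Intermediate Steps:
x = 7 (x = 4 + 3 = 7)
G(H) = -4*H (G(H) = -5*H + H = -4*H)
G(x)*((-10 + 0) + 0) = (-4*7)*((-10 + 0) + 0) = -28*(-10 + 0) = -28*(-10) = 280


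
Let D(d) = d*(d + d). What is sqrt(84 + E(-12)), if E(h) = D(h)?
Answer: 2*sqrt(93) ≈ 19.287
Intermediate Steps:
D(d) = 2*d**2 (D(d) = d*(2*d) = 2*d**2)
E(h) = 2*h**2
sqrt(84 + E(-12)) = sqrt(84 + 2*(-12)**2) = sqrt(84 + 2*144) = sqrt(84 + 288) = sqrt(372) = 2*sqrt(93)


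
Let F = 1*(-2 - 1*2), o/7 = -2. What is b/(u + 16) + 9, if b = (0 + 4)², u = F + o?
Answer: 1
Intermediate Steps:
o = -14 (o = 7*(-2) = -14)
F = -4 (F = 1*(-2 - 2) = 1*(-4) = -4)
u = -18 (u = -4 - 14 = -18)
b = 16 (b = 4² = 16)
b/(u + 16) + 9 = 16/(-18 + 16) + 9 = 16/(-2) + 9 = -½*16 + 9 = -8 + 9 = 1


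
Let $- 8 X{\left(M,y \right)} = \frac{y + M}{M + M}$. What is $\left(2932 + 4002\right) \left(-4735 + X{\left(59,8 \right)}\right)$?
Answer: $- \frac{15497167569}{472} \approx -3.2833 \cdot 10^{7}$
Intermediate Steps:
$X{\left(M,y \right)} = - \frac{M + y}{16 M}$ ($X{\left(M,y \right)} = - \frac{\left(y + M\right) \frac{1}{M + M}}{8} = - \frac{\left(M + y\right) \frac{1}{2 M}}{8} = - \frac{\frac{1}{2} \frac{1}{M} \left(M + y\right)}{8} = - \frac{M + y}{16 M}$)
$\left(2932 + 4002\right) \left(-4735 + X{\left(59,8 \right)}\right) = \left(2932 + 4002\right) \left(-4735 + \frac{\left(-1\right) 59 - 8}{16 \cdot 59}\right) = 6934 \left(-4735 + \frac{1}{16} \cdot \frac{1}{59} \left(-59 - 8\right)\right) = 6934 \left(-4735 + \frac{1}{16} \cdot \frac{1}{59} \left(-67\right)\right) = 6934 \left(-4735 - \frac{67}{944}\right) = 6934 \left(- \frac{4469907}{944}\right) = - \frac{15497167569}{472}$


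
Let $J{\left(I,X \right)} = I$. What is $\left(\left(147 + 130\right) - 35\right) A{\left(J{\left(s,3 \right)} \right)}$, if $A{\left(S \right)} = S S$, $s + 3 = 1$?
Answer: $968$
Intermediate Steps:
$s = -2$ ($s = -3 + 1 = -2$)
$A{\left(S \right)} = S^{2}$
$\left(\left(147 + 130\right) - 35\right) A{\left(J{\left(s,3 \right)} \right)} = \left(\left(147 + 130\right) - 35\right) \left(-2\right)^{2} = \left(277 - 35\right) 4 = 242 \cdot 4 = 968$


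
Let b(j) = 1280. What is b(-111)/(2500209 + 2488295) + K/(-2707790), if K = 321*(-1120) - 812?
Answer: 112561474658/844238827885 ≈ 0.13333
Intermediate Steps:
K = -360332 (K = -359520 - 812 = -360332)
b(-111)/(2500209 + 2488295) + K/(-2707790) = 1280/(2500209 + 2488295) - 360332/(-2707790) = 1280/4988504 - 360332*(-1/2707790) = 1280*(1/4988504) + 180166/1353895 = 160/623563 + 180166/1353895 = 112561474658/844238827885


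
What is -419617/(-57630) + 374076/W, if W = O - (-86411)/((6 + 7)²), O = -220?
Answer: 281843088019/218244810 ≈ 1291.4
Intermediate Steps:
W = 3787/13 (W = -220 - (-86411)/((6 + 7)²) = -220 - (-86411)/(13²) = -220 - (-86411)/169 = -220 - 289*(-23/13) = -220 + 6647/13 = 3787/13 ≈ 291.31)
-419617/(-57630) + 374076/W = -419617/(-57630) + 374076/(3787/13) = -419617*(-1/57630) + 374076*(13/3787) = 419617/57630 + 4862988/3787 = 281843088019/218244810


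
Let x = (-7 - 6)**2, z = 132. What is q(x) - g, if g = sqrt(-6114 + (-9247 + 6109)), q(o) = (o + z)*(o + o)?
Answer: 101738 - 6*I*sqrt(257) ≈ 1.0174e+5 - 96.187*I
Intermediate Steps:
x = 169 (x = (-13)**2 = 169)
q(o) = 2*o*(132 + o) (q(o) = (o + 132)*(o + o) = (132 + o)*(2*o) = 2*o*(132 + o))
g = 6*I*sqrt(257) (g = sqrt(-6114 - 3138) = sqrt(-9252) = 6*I*sqrt(257) ≈ 96.187*I)
q(x) - g = 2*169*(132 + 169) - 6*I*sqrt(257) = 2*169*301 - 6*I*sqrt(257) = 101738 - 6*I*sqrt(257)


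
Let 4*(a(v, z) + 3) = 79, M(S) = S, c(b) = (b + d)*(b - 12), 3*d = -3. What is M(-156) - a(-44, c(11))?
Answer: -691/4 ≈ -172.75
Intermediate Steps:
d = -1 (d = (⅓)*(-3) = -1)
c(b) = (-1 + b)*(-12 + b) (c(b) = (b - 1)*(b - 12) = (-1 + b)*(-12 + b))
a(v, z) = 67/4 (a(v, z) = -3 + (¼)*79 = -3 + 79/4 = 67/4)
M(-156) - a(-44, c(11)) = -156 - 1*67/4 = -156 - 67/4 = -691/4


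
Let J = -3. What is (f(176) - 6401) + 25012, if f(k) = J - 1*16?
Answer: 18592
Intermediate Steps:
f(k) = -19 (f(k) = -3 - 1*16 = -3 - 16 = -19)
(f(176) - 6401) + 25012 = (-19 - 6401) + 25012 = -6420 + 25012 = 18592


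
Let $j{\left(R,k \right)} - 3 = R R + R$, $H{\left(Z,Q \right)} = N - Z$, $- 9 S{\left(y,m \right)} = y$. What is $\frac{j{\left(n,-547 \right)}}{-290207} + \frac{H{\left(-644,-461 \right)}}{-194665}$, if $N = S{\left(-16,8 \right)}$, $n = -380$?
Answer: $- \frac{254012818739}{508438310895} \approx -0.49959$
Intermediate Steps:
$S{\left(y,m \right)} = - \frac{y}{9}$
$N = \frac{16}{9}$ ($N = \left(- \frac{1}{9}\right) \left(-16\right) = \frac{16}{9} \approx 1.7778$)
$H{\left(Z,Q \right)} = \frac{16}{9} - Z$
$j{\left(R,k \right)} = 3 + R + R^{2}$ ($j{\left(R,k \right)} = 3 + \left(R R + R\right) = 3 + \left(R^{2} + R\right) = 3 + \left(R + R^{2}\right) = 3 + R + R^{2}$)
$\frac{j{\left(n,-547 \right)}}{-290207} + \frac{H{\left(-644,-461 \right)}}{-194665} = \frac{3 - 380 + \left(-380\right)^{2}}{-290207} + \frac{\frac{16}{9} - -644}{-194665} = \left(3 - 380 + 144400\right) \left(- \frac{1}{290207}\right) + \left(\frac{16}{9} + 644\right) \left(- \frac{1}{194665}\right) = 144023 \left(- \frac{1}{290207}\right) + \frac{5812}{9} \left(- \frac{1}{194665}\right) = - \frac{144023}{290207} - \frac{5812}{1751985} = - \frac{254012818739}{508438310895}$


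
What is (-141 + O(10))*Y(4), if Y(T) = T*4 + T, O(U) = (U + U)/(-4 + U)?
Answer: -8260/3 ≈ -2753.3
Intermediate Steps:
O(U) = 2*U/(-4 + U) (O(U) = (2*U)/(-4 + U) = 2*U/(-4 + U))
Y(T) = 5*T (Y(T) = 4*T + T = 5*T)
(-141 + O(10))*Y(4) = (-141 + 2*10/(-4 + 10))*(5*4) = (-141 + 2*10/6)*20 = (-141 + 2*10*(1/6))*20 = (-141 + 10/3)*20 = -413/3*20 = -8260/3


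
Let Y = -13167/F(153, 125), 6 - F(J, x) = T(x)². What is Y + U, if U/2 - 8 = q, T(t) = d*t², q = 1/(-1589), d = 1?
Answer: 6206563738581/387939443591 ≈ 15.999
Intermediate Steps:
q = -1/1589 ≈ -0.00062933
T(t) = t² (T(t) = 1*t² = t²)
F(J, x) = 6 - x⁴ (F(J, x) = 6 - (x²)² = 6 - x⁴)
U = 25422/1589 (U = 16 + 2*(-1/1589) = 16 - 2/1589 = 25422/1589 ≈ 15.999)
Y = 13167/244140619 (Y = -13167/(6 - 1*125⁴) = -13167/(6 - 1*244140625) = -13167/(6 - 244140625) = -13167/(-244140619) = -13167*(-1/244140619) = 13167/244140619 ≈ 5.3932e-5)
Y + U = 13167/244140619 + 25422/1589 = 6206563738581/387939443591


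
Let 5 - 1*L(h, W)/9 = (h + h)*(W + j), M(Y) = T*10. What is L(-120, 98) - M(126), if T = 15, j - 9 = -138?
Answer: -67065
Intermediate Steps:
j = -129 (j = 9 - 138 = -129)
M(Y) = 150 (M(Y) = 15*10 = 150)
L(h, W) = 45 - 18*h*(-129 + W) (L(h, W) = 45 - 9*(h + h)*(W - 129) = 45 - 9*2*h*(-129 + W) = 45 - 18*h*(-129 + W))
L(-120, 98) - M(126) = (45 + 2322*(-120) - 18*98*(-120)) - 1*150 = (45 - 278640 + 211680) - 150 = -66915 - 150 = -67065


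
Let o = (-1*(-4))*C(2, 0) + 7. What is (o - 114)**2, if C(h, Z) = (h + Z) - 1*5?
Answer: 14161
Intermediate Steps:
C(h, Z) = -5 + Z + h (C(h, Z) = (Z + h) - 5 = -5 + Z + h)
o = -5 (o = (-1*(-4))*(-5 + 0 + 2) + 7 = 4*(-3) + 7 = -12 + 7 = -5)
(o - 114)**2 = (-5 - 114)**2 = (-119)**2 = 14161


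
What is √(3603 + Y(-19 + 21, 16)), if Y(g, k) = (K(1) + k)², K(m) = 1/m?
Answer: 2*√973 ≈ 62.386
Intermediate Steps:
K(m) = 1/m
Y(g, k) = (1 + k)² (Y(g, k) = (1/1 + k)² = (1 + k)²)
√(3603 + Y(-19 + 21, 16)) = √(3603 + (1 + 16)²) = √(3603 + 17²) = √(3603 + 289) = √3892 = 2*√973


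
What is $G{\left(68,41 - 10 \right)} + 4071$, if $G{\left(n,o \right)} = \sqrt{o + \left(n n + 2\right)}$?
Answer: $4071 + \sqrt{4657} \approx 4139.2$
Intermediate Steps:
$G{\left(n,o \right)} = \sqrt{2 + o + n^{2}}$ ($G{\left(n,o \right)} = \sqrt{o + \left(n^{2} + 2\right)} = \sqrt{o + \left(2 + n^{2}\right)} = \sqrt{2 + o + n^{2}}$)
$G{\left(68,41 - 10 \right)} + 4071 = \sqrt{2 + \left(41 - 10\right) + 68^{2}} + 4071 = \sqrt{2 + 31 + 4624} + 4071 = \sqrt{4657} + 4071 = 4071 + \sqrt{4657}$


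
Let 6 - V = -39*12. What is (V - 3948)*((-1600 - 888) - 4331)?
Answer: 23689206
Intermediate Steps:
V = 474 (V = 6 - (-39)*12 = 6 - 1*(-468) = 6 + 468 = 474)
(V - 3948)*((-1600 - 888) - 4331) = (474 - 3948)*((-1600 - 888) - 4331) = -3474*(-2488 - 4331) = -3474*(-6819) = 23689206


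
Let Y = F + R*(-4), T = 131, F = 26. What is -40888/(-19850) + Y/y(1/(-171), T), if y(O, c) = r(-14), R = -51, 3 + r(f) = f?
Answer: -1935202/168725 ≈ -11.470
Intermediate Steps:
r(f) = -3 + f
y(O, c) = -17 (y(O, c) = -3 - 14 = -17)
Y = 230 (Y = 26 - 51*(-4) = 26 + 204 = 230)
-40888/(-19850) + Y/y(1/(-171), T) = -40888/(-19850) + 230/(-17) = -40888*(-1/19850) + 230*(-1/17) = 20444/9925 - 230/17 = -1935202/168725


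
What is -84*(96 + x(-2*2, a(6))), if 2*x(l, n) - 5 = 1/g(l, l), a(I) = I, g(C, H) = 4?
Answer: -16569/2 ≈ -8284.5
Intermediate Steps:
x(l, n) = 21/8 (x(l, n) = 5/2 + (½)/4 = 5/2 + (½)*(¼) = 5/2 + ⅛ = 21/8)
-84*(96 + x(-2*2, a(6))) = -84*(96 + 21/8) = -84*789/8 = -16569/2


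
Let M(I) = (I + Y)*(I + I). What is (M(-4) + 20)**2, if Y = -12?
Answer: 21904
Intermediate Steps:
M(I) = 2*I*(-12 + I) (M(I) = (I - 12)*(I + I) = (-12 + I)*(2*I) = 2*I*(-12 + I))
(M(-4) + 20)**2 = (2*(-4)*(-12 - 4) + 20)**2 = (2*(-4)*(-16) + 20)**2 = (128 + 20)**2 = 148**2 = 21904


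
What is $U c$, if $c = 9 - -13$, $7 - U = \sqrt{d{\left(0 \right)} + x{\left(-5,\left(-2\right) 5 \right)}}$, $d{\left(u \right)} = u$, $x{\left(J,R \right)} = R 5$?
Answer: $154 - 110 i \sqrt{2} \approx 154.0 - 155.56 i$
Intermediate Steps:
$x{\left(J,R \right)} = 5 R$
$U = 7 - 5 i \sqrt{2}$ ($U = 7 - \sqrt{0 + 5 \left(\left(-2\right) 5\right)} = 7 - \sqrt{0 + 5 \left(-10\right)} = 7 - \sqrt{0 - 50} = 7 - \sqrt{-50} = 7 - 5 i \sqrt{2} \approx 7.0 - 7.0711 i$)
$c = 22$ ($c = 9 + 13 = 22$)
$U c = \left(7 - 5 i \sqrt{2}\right) 22 = 154 - 110 i \sqrt{2}$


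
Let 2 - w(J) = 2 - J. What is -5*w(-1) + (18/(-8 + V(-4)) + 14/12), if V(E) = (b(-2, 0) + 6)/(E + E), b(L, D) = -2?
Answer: 413/102 ≈ 4.0490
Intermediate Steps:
w(J) = J (w(J) = 2 - (2 - J) = 2 + (-2 + J) = J)
V(E) = 2/E (V(E) = (-2 + 6)/(E + E) = 4/((2*E)) = 4*(1/(2*E)) = 2/E)
-5*w(-1) + (18/(-8 + V(-4)) + 14/12) = -5*(-1) + (18/(-8 + 2/(-4)) + 14/12) = 5 + (18/(-8 + 2*(-¼)) + 14*(1/12)) = 5 + (18/(-8 - ½) + 7/6) = 5 + (18/(-17/2) + 7/6) = 5 + (18*(-2/17) + 7/6) = 5 + (-36/17 + 7/6) = 5 - 97/102 = 413/102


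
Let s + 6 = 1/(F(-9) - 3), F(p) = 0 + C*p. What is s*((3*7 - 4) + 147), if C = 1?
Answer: -2993/3 ≈ -997.67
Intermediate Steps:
F(p) = p (F(p) = 0 + 1*p = 0 + p = p)
s = -73/12 (s = -6 + 1/(-9 - 3) = -6 + 1/(-12) = -6 - 1/12 = -73/12 ≈ -6.0833)
s*((3*7 - 4) + 147) = -73*((3*7 - 4) + 147)/12 = -73*((21 - 4) + 147)/12 = -73*(17 + 147)/12 = -73/12*164 = -2993/3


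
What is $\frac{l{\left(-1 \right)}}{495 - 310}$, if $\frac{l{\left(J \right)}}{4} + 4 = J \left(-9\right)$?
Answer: $\frac{4}{37} \approx 0.10811$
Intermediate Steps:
$l{\left(J \right)} = -16 - 36 J$ ($l{\left(J \right)} = -16 + 4 J \left(-9\right) = -16 + 4 \left(- 9 J\right) = -16 - 36 J$)
$\frac{l{\left(-1 \right)}}{495 - 310} = \frac{-16 - -36}{495 - 310} = \frac{-16 + 36}{495 - 310} = \frac{20}{185} = 20 \cdot \frac{1}{185} = \frac{4}{37}$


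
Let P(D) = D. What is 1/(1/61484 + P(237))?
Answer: 61484/14571709 ≈ 0.0042194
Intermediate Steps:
1/(1/61484 + P(237)) = 1/(1/61484 + 237) = 1/(14571709/61484) = 61484/14571709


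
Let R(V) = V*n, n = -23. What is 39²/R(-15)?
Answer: 507/115 ≈ 4.4087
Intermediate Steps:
R(V) = -23*V (R(V) = V*(-23) = -23*V)
39²/R(-15) = 39²/((-23*(-15))) = 1521/345 = 1521*(1/345) = 507/115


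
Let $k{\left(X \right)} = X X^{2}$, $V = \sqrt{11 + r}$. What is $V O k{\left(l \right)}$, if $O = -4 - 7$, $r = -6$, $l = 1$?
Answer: $- 11 \sqrt{5} \approx -24.597$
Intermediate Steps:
$V = \sqrt{5}$ ($V = \sqrt{11 - 6} = \sqrt{5} \approx 2.2361$)
$k{\left(X \right)} = X^{3}$
$O = -11$
$V O k{\left(l \right)} = \sqrt{5} \left(-11\right) 1^{3} = - 11 \sqrt{5} \cdot 1 = - 11 \sqrt{5}$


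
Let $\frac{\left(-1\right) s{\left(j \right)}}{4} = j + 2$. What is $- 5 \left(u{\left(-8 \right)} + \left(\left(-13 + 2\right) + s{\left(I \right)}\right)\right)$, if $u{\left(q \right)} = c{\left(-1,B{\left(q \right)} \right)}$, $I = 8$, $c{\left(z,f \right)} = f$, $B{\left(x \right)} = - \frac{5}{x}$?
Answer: $\frac{2015}{8} \approx 251.88$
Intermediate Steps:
$s{\left(j \right)} = -8 - 4 j$ ($s{\left(j \right)} = - 4 \left(j + 2\right) = - 4 \left(2 + j\right) = -8 - 4 j$)
$u{\left(q \right)} = - \frac{5}{q}$
$- 5 \left(u{\left(-8 \right)} + \left(\left(-13 + 2\right) + s{\left(I \right)}\right)\right) = - 5 \left(- \frac{5}{-8} + \left(\left(-13 + 2\right) - 40\right)\right) = - 5 \left(\left(-5\right) \left(- \frac{1}{8}\right) - 51\right) = - 5 \left(\frac{5}{8} - 51\right) = \left(-5\right) \left(- \frac{403}{8}\right) = \frac{2015}{8}$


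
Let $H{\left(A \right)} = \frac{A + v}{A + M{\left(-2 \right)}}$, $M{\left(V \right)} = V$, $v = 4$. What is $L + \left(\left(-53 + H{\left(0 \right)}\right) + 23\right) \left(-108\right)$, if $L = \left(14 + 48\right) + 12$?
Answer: $3530$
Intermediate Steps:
$H{\left(A \right)} = \frac{4 + A}{-2 + A}$ ($H{\left(A \right)} = \frac{A + 4}{A - 2} = \frac{4 + A}{-2 + A}$)
$L = 74$ ($L = 62 + 12 = 74$)
$L + \left(\left(-53 + H{\left(0 \right)}\right) + 23\right) \left(-108\right) = 74 + \left(\left(-53 + \frac{4 + 0}{-2 + 0}\right) + 23\right) \left(-108\right) = 74 + \left(\left(-53 + \frac{1}{-2} \cdot 4\right) + 23\right) \left(-108\right) = 74 + \left(\left(-53 - 2\right) + 23\right) \left(-108\right) = 74 + \left(-55 + 23\right) \left(-108\right) = 74 - -3456 = 74 + 3456 = 3530$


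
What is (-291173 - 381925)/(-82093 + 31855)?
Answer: 112183/8373 ≈ 13.398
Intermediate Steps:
(-291173 - 381925)/(-82093 + 31855) = -673098/(-50238) = -673098*(-1/50238) = 112183/8373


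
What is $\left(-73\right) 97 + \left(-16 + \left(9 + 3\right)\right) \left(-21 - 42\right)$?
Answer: $-6829$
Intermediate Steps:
$\left(-73\right) 97 + \left(-16 + \left(9 + 3\right)\right) \left(-21 - 42\right) = -7081 + \left(-16 + 12\right) \left(-63\right) = -7081 - -252 = -7081 + 252 = -6829$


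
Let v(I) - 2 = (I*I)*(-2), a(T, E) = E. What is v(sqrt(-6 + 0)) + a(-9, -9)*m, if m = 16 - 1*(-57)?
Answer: -643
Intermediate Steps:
m = 73 (m = 16 + 57 = 73)
v(I) = 2 - 2*I**2 (v(I) = 2 + (I*I)*(-2) = 2 + I**2*(-2) = 2 - 2*I**2)
v(sqrt(-6 + 0)) + a(-9, -9)*m = (2 - 2*(sqrt(-6 + 0))**2) - 9*73 = (2 - 2*(sqrt(-6))**2) - 657 = (2 - 2*(I*sqrt(6))**2) - 657 = (2 - 2*(-6)) - 657 = (2 + 12) - 657 = 14 - 657 = -643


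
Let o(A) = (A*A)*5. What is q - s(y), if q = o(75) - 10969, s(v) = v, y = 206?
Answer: 16950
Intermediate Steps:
o(A) = 5*A**2 (o(A) = A**2*5 = 5*A**2)
q = 17156 (q = 5*75**2 - 10969 = 5*5625 - 10969 = 28125 - 10969 = 17156)
q - s(y) = 17156 - 1*206 = 17156 - 206 = 16950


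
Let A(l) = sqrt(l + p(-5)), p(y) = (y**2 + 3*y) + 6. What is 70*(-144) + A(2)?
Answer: -10080 + 3*sqrt(2) ≈ -10076.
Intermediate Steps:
p(y) = 6 + y**2 + 3*y
A(l) = sqrt(16 + l) (A(l) = sqrt(l + (6 + (-5)**2 + 3*(-5))) = sqrt(l + (6 + 25 - 15)) = sqrt(l + 16) = sqrt(16 + l))
70*(-144) + A(2) = 70*(-144) + sqrt(16 + 2) = -10080 + sqrt(18) = -10080 + 3*sqrt(2)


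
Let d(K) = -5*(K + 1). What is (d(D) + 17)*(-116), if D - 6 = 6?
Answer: 5568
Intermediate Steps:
D = 12 (D = 6 + 6 = 12)
d(K) = -5 - 5*K (d(K) = -5*(1 + K) = -5 - 5*K)
(d(D) + 17)*(-116) = ((-5 - 5*12) + 17)*(-116) = ((-5 - 60) + 17)*(-116) = (-65 + 17)*(-116) = -48*(-116) = 5568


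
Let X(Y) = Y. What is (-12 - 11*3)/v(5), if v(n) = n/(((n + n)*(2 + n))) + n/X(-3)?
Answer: 1890/67 ≈ 28.209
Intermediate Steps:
v(n) = 1/(2*(2 + n)) - n/3 (v(n) = n/(((n + n)*(2 + n))) + n/(-3) = n/(((2*n)*(2 + n))) + n*(-⅓) = n/((2*n*(2 + n))) - n/3 = n*(1/(2*n*(2 + n))) - n/3 = 1/(2*(2 + n)) - n/3)
(-12 - 11*3)/v(5) = (-12 - 11*3)/(((3 - 4*5 - 2*5²)/(6*(2 + 5)))) = (-12 - 33)/(((⅙)*(3 - 20 - 2*25)/7)) = -45*42/(3 - 20 - 50) = -45/((⅙)*(⅐)*(-67)) = -45/(-67/42) = -45*(-42/67) = 1890/67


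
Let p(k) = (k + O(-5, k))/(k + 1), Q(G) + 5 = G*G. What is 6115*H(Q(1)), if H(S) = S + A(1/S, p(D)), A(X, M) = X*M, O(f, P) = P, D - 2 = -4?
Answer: -30575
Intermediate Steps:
D = -2 (D = 2 - 4 = -2)
Q(G) = -5 + G² (Q(G) = -5 + G*G = -5 + G²)
p(k) = 2*k/(1 + k) (p(k) = (k + k)/(k + 1) = (2*k)/(1 + k) = 2*k/(1 + k))
A(X, M) = M*X
H(S) = S + 4/S (H(S) = S + (2*(-2)/(1 - 2))/S = S + (2*(-2)/(-1))/S = S + (2*(-2)*(-1))/S = S + 4/S)
6115*H(Q(1)) = 6115*((-5 + 1²) + 4/(-5 + 1²)) = 6115*((-5 + 1) + 4/(-5 + 1)) = 6115*(-4 + 4/(-4)) = 6115*(-4 + 4*(-¼)) = 6115*(-4 - 1) = 6115*(-5) = -30575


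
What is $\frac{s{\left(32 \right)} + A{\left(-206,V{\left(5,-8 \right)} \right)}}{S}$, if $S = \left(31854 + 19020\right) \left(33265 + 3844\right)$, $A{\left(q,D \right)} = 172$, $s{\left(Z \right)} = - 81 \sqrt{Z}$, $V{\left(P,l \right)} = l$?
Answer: $\frac{2}{21952131} - \frac{54 \sqrt{2}}{314647211} \approx -1.516 \cdot 10^{-7}$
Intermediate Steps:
$S = 1887883266$ ($S = 50874 \cdot 37109 = 1887883266$)
$\frac{s{\left(32 \right)} + A{\left(-206,V{\left(5,-8 \right)} \right)}}{S} = \frac{- 81 \sqrt{32} + 172}{1887883266} = \left(- 81 \cdot 4 \sqrt{2} + 172\right) \frac{1}{1887883266} = \left(- 324 \sqrt{2} + 172\right) \frac{1}{1887883266} = \left(172 - 324 \sqrt{2}\right) \frac{1}{1887883266} = \frac{2}{21952131} - \frac{54 \sqrt{2}}{314647211}$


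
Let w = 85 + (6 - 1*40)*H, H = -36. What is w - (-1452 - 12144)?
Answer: 14905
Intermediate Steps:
w = 1309 (w = 85 + (6 - 1*40)*(-36) = 85 + (6 - 40)*(-36) = 85 - 34*(-36) = 85 + 1224 = 1309)
w - (-1452 - 12144) = 1309 - (-1452 - 12144) = 1309 - 1*(-13596) = 1309 + 13596 = 14905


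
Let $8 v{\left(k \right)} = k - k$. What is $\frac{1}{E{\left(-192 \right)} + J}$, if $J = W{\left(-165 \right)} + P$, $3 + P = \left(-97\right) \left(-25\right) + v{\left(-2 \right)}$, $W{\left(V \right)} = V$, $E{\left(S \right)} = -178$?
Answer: $\frac{1}{2079} \approx 0.000481$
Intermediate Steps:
$v{\left(k \right)} = 0$ ($v{\left(k \right)} = \frac{k - k}{8} = \frac{1}{8} \cdot 0 = 0$)
$P = 2422$ ($P = -3 + \left(\left(-97\right) \left(-25\right) + 0\right) = -3 + \left(2425 + 0\right) = -3 + 2425 = 2422$)
$J = 2257$ ($J = -165 + 2422 = 2257$)
$\frac{1}{E{\left(-192 \right)} + J} = \frac{1}{-178 + 2257} = \frac{1}{2079}$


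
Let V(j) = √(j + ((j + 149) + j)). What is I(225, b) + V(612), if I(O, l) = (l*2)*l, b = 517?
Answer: 534578 + √1985 ≈ 5.3462e+5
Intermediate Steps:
I(O, l) = 2*l² (I(O, l) = (2*l)*l = 2*l²)
V(j) = √(149 + 3*j) (V(j) = √(j + ((149 + j) + j)) = √(j + (149 + 2*j)) = √(149 + 3*j))
I(225, b) + V(612) = 2*517² + √(149 + 3*612) = 2*267289 + √(149 + 1836) = 534578 + √1985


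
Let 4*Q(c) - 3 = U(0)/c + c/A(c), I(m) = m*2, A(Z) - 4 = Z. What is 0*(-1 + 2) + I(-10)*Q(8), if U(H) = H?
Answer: -55/3 ≈ -18.333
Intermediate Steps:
A(Z) = 4 + Z
I(m) = 2*m
Q(c) = ¾ + c/(4*(4 + c)) (Q(c) = ¾ + (0/c + c/(4 + c))/4 = ¾ + (0 + c/(4 + c))/4 = ¾ + (c/(4 + c))/4 = ¾ + c/(4*(4 + c)))
0*(-1 + 2) + I(-10)*Q(8) = 0*(-1 + 2) + (2*(-10))*((3 + 8)/(4 + 8)) = 0*1 - 20*11/12 = 0 - 5*11/3 = 0 - 20*11/12 = 0 - 55/3 = -55/3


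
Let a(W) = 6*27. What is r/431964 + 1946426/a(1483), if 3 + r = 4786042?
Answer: 658498669/54756 ≈ 12026.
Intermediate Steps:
r = 4786039 (r = -3 + 4786042 = 4786039)
a(W) = 162
r/431964 + 1946426/a(1483) = 4786039/431964 + 1946426/162 = 4786039*(1/431964) + 1946426*(1/162) = 67409/6084 + 973213/81 = 658498669/54756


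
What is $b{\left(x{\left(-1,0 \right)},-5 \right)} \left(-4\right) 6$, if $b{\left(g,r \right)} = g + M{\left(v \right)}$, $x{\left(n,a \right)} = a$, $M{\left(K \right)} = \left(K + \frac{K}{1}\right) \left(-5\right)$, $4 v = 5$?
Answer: $300$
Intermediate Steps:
$v = \frac{5}{4}$ ($v = \frac{1}{4} \cdot 5 = \frac{5}{4} \approx 1.25$)
$M{\left(K \right)} = - 10 K$ ($M{\left(K \right)} = \left(K + K 1\right) \left(-5\right) = \left(K + K\right) \left(-5\right) = 2 K \left(-5\right) = - 10 K$)
$b{\left(g,r \right)} = - \frac{25}{2} + g$ ($b{\left(g,r \right)} = g - \frac{25}{2} = - \frac{25}{2} + g$)
$b{\left(x{\left(-1,0 \right)},-5 \right)} \left(-4\right) 6 = \left(- \frac{25}{2} + 0\right) \left(-4\right) 6 = \left(- \frac{25}{2}\right) \left(-4\right) 6 = 50 \cdot 6 = 300$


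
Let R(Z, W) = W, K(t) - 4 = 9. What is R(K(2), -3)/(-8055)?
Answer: 1/2685 ≈ 0.00037244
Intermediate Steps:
K(t) = 13 (K(t) = 4 + 9 = 13)
R(K(2), -3)/(-8055) = -3/(-8055) = -3*(-1/8055) = 1/2685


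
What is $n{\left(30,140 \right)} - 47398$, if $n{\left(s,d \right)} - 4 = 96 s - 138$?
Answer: $-44652$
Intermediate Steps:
$n{\left(s,d \right)} = -134 + 96 s$ ($n{\left(s,d \right)} = 4 + \left(96 s - 138\right) = 4 + \left(-138 + 96 s\right) = -134 + 96 s$)
$n{\left(30,140 \right)} - 47398 = \left(-134 + 96 \cdot 30\right) - 47398 = \left(-134 + 2880\right) - 47398 = 2746 - 47398 = -44652$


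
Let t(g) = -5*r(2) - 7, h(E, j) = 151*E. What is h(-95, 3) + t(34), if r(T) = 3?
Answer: -14367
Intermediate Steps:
t(g) = -22 (t(g) = -5*3 - 7 = -15 - 7 = -22)
h(-95, 3) + t(34) = 151*(-95) - 22 = -14345 - 22 = -14367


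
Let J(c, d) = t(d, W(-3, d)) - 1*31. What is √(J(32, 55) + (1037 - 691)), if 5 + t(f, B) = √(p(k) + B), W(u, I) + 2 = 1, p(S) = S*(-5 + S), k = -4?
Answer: √(310 + √35) ≈ 17.774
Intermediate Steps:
W(u, I) = -1 (W(u, I) = -2 + 1 = -1)
t(f, B) = -5 + √(36 + B) (t(f, B) = -5 + √(-4*(-5 - 4) + B) = -5 + √(-4*(-9) + B) = -5 + √(36 + B))
J(c, d) = -36 + √35 (J(c, d) = (-5 + √(36 - 1)) - 1*31 = (-5 + √35) - 31 = -36 + √35)
√(J(32, 55) + (1037 - 691)) = √((-36 + √35) + (1037 - 691)) = √((-36 + √35) + 346) = √(310 + √35)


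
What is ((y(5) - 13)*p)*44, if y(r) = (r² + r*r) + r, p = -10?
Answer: -18480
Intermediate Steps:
y(r) = r + 2*r² (y(r) = (r² + r²) + r = 2*r² + r = r + 2*r²)
((y(5) - 13)*p)*44 = ((5*(1 + 2*5) - 13)*(-10))*44 = ((5*(1 + 10) - 13)*(-10))*44 = ((5*11 - 13)*(-10))*44 = ((55 - 13)*(-10))*44 = (42*(-10))*44 = -420*44 = -18480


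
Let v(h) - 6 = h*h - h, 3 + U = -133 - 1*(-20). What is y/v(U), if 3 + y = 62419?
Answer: 31208/6789 ≈ 4.5968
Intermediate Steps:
U = -116 (U = -3 + (-133 - 1*(-20)) = -3 + (-133 + 20) = -3 - 113 = -116)
y = 62416 (y = -3 + 62419 = 62416)
v(h) = 6 + h² - h (v(h) = 6 + (h*h - h) = 6 + (h² - h) = 6 + h² - h)
y/v(U) = 62416/(6 + (-116)² - 1*(-116)) = 62416/(6 + 13456 + 116) = 62416/13578 = 62416*(1/13578) = 31208/6789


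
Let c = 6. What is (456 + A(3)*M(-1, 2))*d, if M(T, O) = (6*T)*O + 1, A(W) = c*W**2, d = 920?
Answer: -126960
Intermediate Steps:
A(W) = 6*W**2
M(T, O) = 1 + 6*O*T (M(T, O) = 6*O*T + 1 = 1 + 6*O*T)
(456 + A(3)*M(-1, 2))*d = (456 + (6*3**2)*(1 + 6*2*(-1)))*920 = (456 + (6*9)*(1 - 12))*920 = (456 + 54*(-11))*920 = (456 - 594)*920 = -138*920 = -126960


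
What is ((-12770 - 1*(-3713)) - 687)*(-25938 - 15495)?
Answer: 403723152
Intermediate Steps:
((-12770 - 1*(-3713)) - 687)*(-25938 - 15495) = ((-12770 + 3713) - 687)*(-41433) = (-9057 - 687)*(-41433) = -9744*(-41433) = 403723152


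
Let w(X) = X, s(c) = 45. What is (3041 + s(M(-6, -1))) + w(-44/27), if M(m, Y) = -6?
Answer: 83278/27 ≈ 3084.4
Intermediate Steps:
(3041 + s(M(-6, -1))) + w(-44/27) = (3041 + 45) - 44/27 = 3086 - 44*1/27 = 3086 - 44/27 = 83278/27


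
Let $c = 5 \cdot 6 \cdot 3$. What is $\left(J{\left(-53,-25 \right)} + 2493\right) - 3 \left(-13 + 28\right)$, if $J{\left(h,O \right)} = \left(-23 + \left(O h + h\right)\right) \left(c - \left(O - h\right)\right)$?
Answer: $79886$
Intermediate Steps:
$c = 90$ ($c = 30 \cdot 3 = 90$)
$J{\left(h,O \right)} = \left(-23 + h + O h\right) \left(90 + h - O\right)$ ($J{\left(h,O \right)} = \left(-23 + \left(O h + h\right)\right) \left(90 - \left(O - h\right)\right) = \left(-23 + \left(h + O h\right)\right) \left(90 + h - O\right) = \left(-23 + h + O h\right) \left(90 + h - O\right)$)
$\left(J{\left(-53,-25 \right)} + 2493\right) - 3 \left(-13 + 28\right) = \left(\left(-2070 + \left(-53\right)^{2} + 23 \left(-25\right) + 67 \left(-53\right) - 25 \left(-53\right)^{2} - - 53 \left(-25\right)^{2} + 89 \left(-25\right) \left(-53\right)\right) + 2493\right) - 3 \left(-13 + 28\right) = \left(\left(-2070 + 2809 - 575 - 3551 - 70225 - \left(-53\right) 625 + 117925\right) + 2493\right) - 45 = \left(\left(-2070 + 2809 - 575 - 3551 - 70225 + 33125 + 117925\right) + 2493\right) - 45 = \left(77438 + 2493\right) - 45 = 79931 - 45 = 79886$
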